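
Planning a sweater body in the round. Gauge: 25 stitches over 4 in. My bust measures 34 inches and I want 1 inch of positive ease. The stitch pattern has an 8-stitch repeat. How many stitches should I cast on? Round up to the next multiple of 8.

CO 224 sts.

Finished = 34 + 1 = 35 inches.
25 / 4 = 6.25 sts/in.
35 × 6.25 = 218.75 sts.
Next multiple of 8: 224.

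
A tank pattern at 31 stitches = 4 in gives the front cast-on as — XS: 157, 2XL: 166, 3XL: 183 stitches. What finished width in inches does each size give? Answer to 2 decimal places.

31/4 = 7.75 sts per in.
XS: 157 / 7.75 = 20.258 → 20.26 in.
2XL: 166 / 7.75 = 21.419 → 21.42 in.
3XL: 183 / 7.75 = 23.613 → 23.61 in.

XS 20.26 inches; 2XL 21.42 inches; 3XL 23.61 inches.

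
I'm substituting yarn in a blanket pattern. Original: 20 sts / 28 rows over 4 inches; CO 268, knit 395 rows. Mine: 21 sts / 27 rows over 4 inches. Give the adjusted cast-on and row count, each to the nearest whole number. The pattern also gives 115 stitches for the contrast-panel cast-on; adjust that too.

Cast on 281 stitches; work 381 rows; contrast-panel cast-on 121 stitches.

Stitches: 268 × 21/20 = 281.40 → 281.
Rows: 395 × 27/28 = 380.89 → 381.
contrast-panel cast-on: 115 × 21/20 = 120.75 → 121.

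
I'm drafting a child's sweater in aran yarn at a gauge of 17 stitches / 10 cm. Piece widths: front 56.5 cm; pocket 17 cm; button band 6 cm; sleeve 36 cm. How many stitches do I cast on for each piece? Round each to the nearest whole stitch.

front 96; pocket 29; button band 10; sleeve 61.

Rate = 17/10 = 1.7 sts per cm.
front: 56.5 × 1.7 = 96.05 → 96.
pocket: 17 × 1.7 = 28.90 → 29.
button band: 6 × 1.7 = 10.20 → 10.
sleeve: 36 × 1.7 = 61.20 → 61.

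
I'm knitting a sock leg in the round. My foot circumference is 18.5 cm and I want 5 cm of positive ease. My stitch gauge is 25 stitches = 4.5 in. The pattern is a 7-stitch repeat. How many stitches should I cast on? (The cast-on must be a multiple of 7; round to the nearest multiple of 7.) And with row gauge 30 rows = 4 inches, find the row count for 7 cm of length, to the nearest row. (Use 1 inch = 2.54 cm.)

Cast on 49 stitches; work 21 rows.

Finished = 18.5 + 5 = 23.5 cm.
23.5 cm × 1/2.54 = 9.25 inches.
25/4.5 = 5.556 sts per in; 9.25 × 5.556 = 51.40 sts.
Nearest multiple of 7 → 49.
7 cm = 2.76 inches; × 7.5 = 20.67 → 21 rows.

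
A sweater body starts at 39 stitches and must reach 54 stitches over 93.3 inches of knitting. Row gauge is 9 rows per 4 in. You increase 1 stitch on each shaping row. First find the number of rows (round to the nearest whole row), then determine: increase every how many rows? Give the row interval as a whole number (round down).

Increase every 14th row.

Rows = 93.3 × 2.25 = 209.9 → 210 rows.
Stitches to add: 15 → 15 shaping rows (at 1 st each).
210 / 15 = 14.00 → every 14 rows.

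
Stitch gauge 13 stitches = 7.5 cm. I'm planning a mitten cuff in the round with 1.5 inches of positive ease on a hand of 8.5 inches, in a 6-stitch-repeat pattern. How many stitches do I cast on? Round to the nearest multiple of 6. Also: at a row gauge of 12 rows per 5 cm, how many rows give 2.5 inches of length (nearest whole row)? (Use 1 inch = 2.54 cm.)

Finished = 8.5 + 1.5 = 10 inches.
10 inches × 2.54 = 25.40 cm.
13/7.5 = 1.733 sts per cm; 25.40 × 1.733 = 44.03 sts.
Nearest multiple of 6 → 42.
2.5 inches = 6.35 cm; × 2.4 = 15.24 → 15 rows.

Cast on 42 stitches; work 15 rows.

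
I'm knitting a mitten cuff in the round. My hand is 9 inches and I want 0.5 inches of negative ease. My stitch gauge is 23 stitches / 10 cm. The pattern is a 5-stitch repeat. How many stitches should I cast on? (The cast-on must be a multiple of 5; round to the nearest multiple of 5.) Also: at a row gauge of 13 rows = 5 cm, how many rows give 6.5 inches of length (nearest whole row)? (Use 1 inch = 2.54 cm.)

Cast on 50 stitches; work 43 rows.

Finished = 9 − 0.5 = 8.5 inches.
8.5 inches × 2.54 = 21.59 cm.
23/10 = 2.3 sts per cm; 21.59 × 2.3 = 49.66 sts.
Nearest multiple of 5 → 50.
6.5 inches = 16.51 cm; × 2.6 = 42.93 → 43 rows.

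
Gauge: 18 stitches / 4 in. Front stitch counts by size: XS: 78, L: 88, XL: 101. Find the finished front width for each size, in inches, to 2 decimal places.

XS 17.33 inches; L 19.56 inches; XL 22.44 inches.

18/4 = 4.5 sts per in.
XS: 78 / 4.5 = 17.333 → 17.33 in.
L: 88 / 4.5 = 19.556 → 19.56 in.
XL: 101 / 4.5 = 22.444 → 22.44 in.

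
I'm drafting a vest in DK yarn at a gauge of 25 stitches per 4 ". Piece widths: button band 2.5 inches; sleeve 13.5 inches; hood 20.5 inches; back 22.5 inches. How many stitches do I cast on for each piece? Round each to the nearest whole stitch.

Rate = 25/4 = 6.25 sts per in.
button band: 2.5 × 6.25 = 15.62 → 16.
sleeve: 13.5 × 6.25 = 84.38 → 84.
hood: 20.5 × 6.25 = 128.12 → 128.
back: 22.5 × 6.25 = 140.62 → 141.

button band 16; sleeve 84; hood 128; back 141.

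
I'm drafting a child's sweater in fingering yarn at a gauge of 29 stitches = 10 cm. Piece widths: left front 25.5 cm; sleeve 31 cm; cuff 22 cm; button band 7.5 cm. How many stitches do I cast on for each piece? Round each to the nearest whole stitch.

Rate = 29/10 = 2.9 sts per cm.
left front: 25.5 × 2.9 = 73.95 → 74.
sleeve: 31 × 2.9 = 89.90 → 90.
cuff: 22 × 2.9 = 63.80 → 64.
button band: 7.5 × 2.9 = 21.75 → 22.

left front 74; sleeve 90; cuff 64; button band 22.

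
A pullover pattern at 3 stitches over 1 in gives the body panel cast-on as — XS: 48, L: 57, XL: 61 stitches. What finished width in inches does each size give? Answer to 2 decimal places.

XS 16.00 inches; L 19.00 inches; XL 20.33 inches.

3/1 = 3 sts per in.
XS: 48 / 3 = 16.000 → 16.00 in.
L: 57 / 3 = 19.000 → 19.00 in.
XL: 61 / 3 = 20.333 → 20.33 in.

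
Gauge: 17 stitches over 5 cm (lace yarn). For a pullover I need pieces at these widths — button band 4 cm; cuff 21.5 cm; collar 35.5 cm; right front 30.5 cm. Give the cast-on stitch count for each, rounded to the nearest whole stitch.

Rate = 17/5 = 3.4 sts per cm.
button band: 4 × 3.4 = 13.60 → 14.
cuff: 21.5 × 3.4 = 73.10 → 73.
collar: 35.5 × 3.4 = 120.70 → 121.
right front: 30.5 × 3.4 = 103.70 → 104.

button band 14; cuff 73; collar 121; right front 104.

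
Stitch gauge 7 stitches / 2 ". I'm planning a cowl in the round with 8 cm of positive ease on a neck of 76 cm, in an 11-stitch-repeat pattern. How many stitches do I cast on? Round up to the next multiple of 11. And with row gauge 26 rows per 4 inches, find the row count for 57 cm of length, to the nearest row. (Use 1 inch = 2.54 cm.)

Finished = 76 + 8 = 84 cm.
84 cm × 1/2.54 = 33.07 inches.
7/2 = 3.5 sts per in; 33.07 × 3.5 = 115.75 sts.
Next multiple of 11 → 121.
57 cm = 22.44 inches; × 6.5 = 145.87 → 146 rows.

Cast on 121 stitches; work 146 rows.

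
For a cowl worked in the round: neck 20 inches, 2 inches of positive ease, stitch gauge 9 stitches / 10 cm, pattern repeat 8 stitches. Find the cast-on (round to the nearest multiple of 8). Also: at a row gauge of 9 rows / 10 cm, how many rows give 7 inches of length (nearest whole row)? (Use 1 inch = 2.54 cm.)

Finished = 20 + 2 = 22 inches.
22 inches × 2.54 = 55.88 cm.
9/10 = 0.9 sts per cm; 55.88 × 0.9 = 50.29 sts.
Nearest multiple of 8 → 48.
7 inches = 17.78 cm; × 0.9 = 16.00 → 16 rows.

Cast on 48 stitches; work 16 rows.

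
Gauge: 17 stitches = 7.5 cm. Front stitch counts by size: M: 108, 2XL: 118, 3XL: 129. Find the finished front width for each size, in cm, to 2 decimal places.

M 47.65 cm; 2XL 52.06 cm; 3XL 56.91 cm.

17/7.5 = 2.267 sts per cm.
M: 108 / 2.267 = 47.647 → 47.65 cm.
2XL: 118 / 2.267 = 52.059 → 52.06 cm.
3XL: 129 / 2.267 = 56.912 → 56.91 cm.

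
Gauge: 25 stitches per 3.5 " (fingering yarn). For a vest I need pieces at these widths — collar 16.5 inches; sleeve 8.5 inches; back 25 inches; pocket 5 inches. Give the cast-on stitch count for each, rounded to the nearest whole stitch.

collar 118; sleeve 61; back 179; pocket 36.

Rate = 25/3.5 = 7.143 sts per in.
collar: 16.5 × 7.143 = 117.86 → 118.
sleeve: 8.5 × 7.143 = 60.71 → 61.
back: 25 × 7.143 = 178.57 → 179.
pocket: 5 × 7.143 = 35.71 → 36.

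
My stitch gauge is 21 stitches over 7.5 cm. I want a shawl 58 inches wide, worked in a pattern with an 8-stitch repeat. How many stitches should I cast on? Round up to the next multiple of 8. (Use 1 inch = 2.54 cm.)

Cast on 416 stitches.

58 in = 58 × 2.54 = 147.32 cm.
21 / 7.5 = 2.8 sts/cm.
147.32 × 2.8 = 412.50 sts.
→ 416.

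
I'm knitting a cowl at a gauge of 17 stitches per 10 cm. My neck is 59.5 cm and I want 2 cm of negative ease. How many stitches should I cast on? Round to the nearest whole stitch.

Cast on 98 stitches.

Finished = 59.5 − 2 = 57.5 cm.
17 / 10 = 1.7 sts per cm.
57.50 × 1.7 = 97.75 sts.
→ 98 sts.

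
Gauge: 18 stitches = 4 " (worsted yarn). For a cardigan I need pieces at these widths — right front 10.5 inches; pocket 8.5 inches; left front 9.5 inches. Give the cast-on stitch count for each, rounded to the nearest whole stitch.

Rate = 18/4 = 4.5 sts per in.
right front: 10.5 × 4.5 = 47.25 → 47.
pocket: 8.5 × 4.5 = 38.25 → 38.
left front: 9.5 × 4.5 = 42.75 → 43.

right front 47; pocket 38; left front 43.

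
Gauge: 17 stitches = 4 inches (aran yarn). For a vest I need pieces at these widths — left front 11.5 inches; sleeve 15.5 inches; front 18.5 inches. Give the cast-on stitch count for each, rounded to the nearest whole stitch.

left front 49; sleeve 66; front 79.

Rate = 17/4 = 4.25 sts per in.
left front: 11.5 × 4.25 = 48.88 → 49.
sleeve: 15.5 × 4.25 = 65.88 → 66.
front: 18.5 × 4.25 = 78.62 → 79.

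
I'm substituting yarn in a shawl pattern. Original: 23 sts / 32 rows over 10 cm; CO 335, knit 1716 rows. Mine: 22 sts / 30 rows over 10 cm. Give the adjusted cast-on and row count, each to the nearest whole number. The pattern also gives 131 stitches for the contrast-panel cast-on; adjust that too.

Stitches: 335 × 22/23 = 320.43 → 320.
Rows: 1716 × 30/32 = 1608.75 → 1609.
contrast-panel cast-on: 131 × 22/23 = 125.30 → 125.

Cast on 320 stitches; work 1609 rows; contrast-panel cast-on 125 stitches.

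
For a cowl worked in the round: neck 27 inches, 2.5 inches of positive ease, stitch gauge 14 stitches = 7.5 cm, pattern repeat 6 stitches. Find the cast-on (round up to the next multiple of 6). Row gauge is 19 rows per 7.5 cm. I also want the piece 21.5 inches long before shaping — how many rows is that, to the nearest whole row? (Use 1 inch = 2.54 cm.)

Finished = 27 + 2.5 = 29.5 inches.
29.5 inches × 2.54 = 74.93 cm.
14/7.5 = 1.867 sts per cm; 74.93 × 1.867 = 139.87 sts.
Next multiple of 6 → 144.
21.5 inches = 54.61 cm; × 2.533 = 138.35 → 138 rows.

Cast on 144 stitches; work 138 rows.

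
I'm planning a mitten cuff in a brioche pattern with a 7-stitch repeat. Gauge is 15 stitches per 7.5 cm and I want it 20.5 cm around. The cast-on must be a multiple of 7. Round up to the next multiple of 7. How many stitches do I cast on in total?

Cast on 42 stitches.

15 / 7.5 = 2 sts per cm.
20.5 × 2 = 41.00 sts.
Next multiple of 7: 42.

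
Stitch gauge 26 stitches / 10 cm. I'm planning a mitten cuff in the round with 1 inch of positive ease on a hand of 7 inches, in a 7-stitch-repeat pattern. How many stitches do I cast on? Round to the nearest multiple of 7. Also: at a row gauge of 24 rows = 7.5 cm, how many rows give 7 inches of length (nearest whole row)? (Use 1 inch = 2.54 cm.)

Cast on 56 stitches; work 57 rows.

Finished = 7 + 1 = 8 inches.
8 inches × 2.54 = 20.32 cm.
26/10 = 2.6 sts per cm; 20.32 × 2.6 = 52.83 sts.
Nearest multiple of 7 → 56.
7 inches = 17.78 cm; × 3.2 = 56.90 → 57 rows.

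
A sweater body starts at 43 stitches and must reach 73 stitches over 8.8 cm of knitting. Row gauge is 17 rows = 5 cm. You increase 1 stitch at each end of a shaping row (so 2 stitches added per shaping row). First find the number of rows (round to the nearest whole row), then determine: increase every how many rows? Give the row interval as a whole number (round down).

Rows = 8.8 × 3.4 = 29.9 → 30 rows.
Stitches to add: 30 → 15 shaping rows (at 2 st each).
30 / 15 = 2.00 → every 2 rows.

Increase every 2nd row.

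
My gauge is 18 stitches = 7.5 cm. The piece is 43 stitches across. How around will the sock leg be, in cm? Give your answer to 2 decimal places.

17.92 cm.

18 stitches / 7.5 cm = 2.4 stitches per cm.
43 / 2.4 = 17.917 cm.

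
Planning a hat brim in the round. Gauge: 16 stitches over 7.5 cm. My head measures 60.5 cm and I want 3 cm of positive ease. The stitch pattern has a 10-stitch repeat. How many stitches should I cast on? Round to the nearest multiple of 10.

CO 140 sts.

Finished = 60.5 + 3 = 63.5 cm.
16 / 7.5 = 2.133 sts/cm.
63.5 × 2.133 = 135.47 sts.
Nearest multiple of 10: 140.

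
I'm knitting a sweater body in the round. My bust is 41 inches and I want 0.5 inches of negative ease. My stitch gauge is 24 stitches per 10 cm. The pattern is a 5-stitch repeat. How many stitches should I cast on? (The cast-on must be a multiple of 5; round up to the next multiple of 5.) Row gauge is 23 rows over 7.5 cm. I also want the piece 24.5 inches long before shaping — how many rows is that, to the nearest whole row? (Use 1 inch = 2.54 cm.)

Cast on 250 stitches; work 191 rows.

Finished = 41 − 0.5 = 40.5 inches.
40.5 inches × 2.54 = 102.87 cm.
24/10 = 2.4 sts per cm; 102.87 × 2.4 = 246.89 sts.
Next multiple of 5 → 250.
24.5 inches = 62.23 cm; × 3.067 = 190.84 → 191 rows.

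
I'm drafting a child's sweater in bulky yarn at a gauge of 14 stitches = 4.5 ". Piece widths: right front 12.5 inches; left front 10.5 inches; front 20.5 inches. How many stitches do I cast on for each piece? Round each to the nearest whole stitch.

Rate = 14/4.5 = 3.111 sts per in.
right front: 12.5 × 3.111 = 38.89 → 39.
left front: 10.5 × 3.111 = 32.67 → 33.
front: 20.5 × 3.111 = 63.78 → 64.

right front 39; left front 33; front 64.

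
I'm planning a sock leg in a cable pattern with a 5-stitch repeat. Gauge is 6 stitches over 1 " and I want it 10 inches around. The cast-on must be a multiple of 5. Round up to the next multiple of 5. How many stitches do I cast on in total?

6 / 1 = 6 sts per inch.
10 × 6 = 60.00 sts.
Next multiple of 5: 60.

60 stitches.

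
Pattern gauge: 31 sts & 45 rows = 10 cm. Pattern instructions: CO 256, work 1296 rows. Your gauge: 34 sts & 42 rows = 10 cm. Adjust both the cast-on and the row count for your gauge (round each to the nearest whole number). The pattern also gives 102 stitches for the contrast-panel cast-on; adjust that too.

Cast on 281 stitches; work 1210 rows; contrast-panel cast-on 112 stitches.

Stitches: 256 × 34/31 = 280.77 → 281.
Rows: 1296 × 42/45 = 1209.60 → 1210.
contrast-panel cast-on: 102 × 34/31 = 111.87 → 112.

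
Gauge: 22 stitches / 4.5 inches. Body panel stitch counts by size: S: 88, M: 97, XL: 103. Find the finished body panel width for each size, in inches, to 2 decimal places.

22/4.5 = 4.889 sts per in.
S: 88 / 4.889 = 18.000 → 18.00 in.
M: 97 / 4.889 = 19.841 → 19.84 in.
XL: 103 / 4.889 = 21.068 → 21.07 in.

S 18.00 inches; M 19.84 inches; XL 21.07 inches.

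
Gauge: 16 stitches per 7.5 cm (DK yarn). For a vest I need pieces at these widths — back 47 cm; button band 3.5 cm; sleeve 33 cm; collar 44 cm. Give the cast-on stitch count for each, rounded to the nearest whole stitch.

Rate = 16/7.5 = 2.133 sts per cm.
back: 47 × 2.133 = 100.27 → 100.
button band: 3.5 × 2.133 = 7.47 → 7.
sleeve: 33 × 2.133 = 70.40 → 70.
collar: 44 × 2.133 = 93.87 → 94.

back 100; button band 7; sleeve 70; collar 94.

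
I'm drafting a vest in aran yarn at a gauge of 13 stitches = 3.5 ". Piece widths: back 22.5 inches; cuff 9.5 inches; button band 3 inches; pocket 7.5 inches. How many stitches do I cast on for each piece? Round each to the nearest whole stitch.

back 84; cuff 35; button band 11; pocket 28.

Rate = 13/3.5 = 3.714 sts per in.
back: 22.5 × 3.714 = 83.57 → 84.
cuff: 9.5 × 3.714 = 35.29 → 35.
button band: 3 × 3.714 = 11.14 → 11.
pocket: 7.5 × 3.714 = 27.86 → 28.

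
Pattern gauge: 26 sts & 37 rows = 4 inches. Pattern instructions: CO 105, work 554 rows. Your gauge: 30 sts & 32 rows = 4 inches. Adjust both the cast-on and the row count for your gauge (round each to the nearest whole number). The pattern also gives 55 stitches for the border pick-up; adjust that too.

Stitches: 105 × 30/26 = 121.15 → 121.
Rows: 554 × 32/37 = 479.14 → 479.
border pick-up: 55 × 30/26 = 63.46 → 63.

Cast on 121 stitches; work 479 rows; border pick-up 63 stitches.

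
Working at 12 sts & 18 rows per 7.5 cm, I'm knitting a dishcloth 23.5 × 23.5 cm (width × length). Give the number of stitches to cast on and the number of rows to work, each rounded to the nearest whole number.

Cast on 38 stitches and work 56 rows.

Stitch gauge = 12/7.5 = 1.6 sts/cm; 23.5 × 1.6 = 37.60 → 38 sts.
Row gauge = 18/7.5 = 2.4 rows/cm; 23.5 × 2.4 = 56.40 → 56 rows.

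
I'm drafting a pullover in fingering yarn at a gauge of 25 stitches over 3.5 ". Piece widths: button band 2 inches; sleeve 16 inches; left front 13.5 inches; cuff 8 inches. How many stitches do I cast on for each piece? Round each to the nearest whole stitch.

button band 14; sleeve 114; left front 96; cuff 57.

Rate = 25/3.5 = 7.143 sts per in.
button band: 2 × 7.143 = 14.29 → 14.
sleeve: 16 × 7.143 = 114.29 → 114.
left front: 13.5 × 7.143 = 96.43 → 96.
cuff: 8 × 7.143 = 57.14 → 57.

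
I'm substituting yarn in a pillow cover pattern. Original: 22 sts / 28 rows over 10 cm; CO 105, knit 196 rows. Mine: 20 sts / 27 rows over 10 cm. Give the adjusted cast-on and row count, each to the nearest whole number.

Cast on 95 stitches; work 189 rows.

Stitches: 105 × 20/22 = 95.45 → 95.
Rows: 196 × 27/28 = 189.00 → 189.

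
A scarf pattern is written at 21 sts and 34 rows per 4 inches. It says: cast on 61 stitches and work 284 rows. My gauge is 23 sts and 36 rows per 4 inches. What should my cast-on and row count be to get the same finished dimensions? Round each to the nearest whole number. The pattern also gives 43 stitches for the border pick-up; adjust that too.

Stitches: 61 × 23/21 = 66.81 → 67.
Rows: 284 × 36/34 = 300.71 → 301.
border pick-up: 43 × 23/21 = 47.10 → 47.

Cast on 67 stitches; work 301 rows; border pick-up 47 stitches.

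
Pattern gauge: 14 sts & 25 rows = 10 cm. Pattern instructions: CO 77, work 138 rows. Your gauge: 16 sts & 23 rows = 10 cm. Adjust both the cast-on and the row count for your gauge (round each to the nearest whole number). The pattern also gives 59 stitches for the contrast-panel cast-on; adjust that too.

Cast on 88 stitches; work 127 rows; contrast-panel cast-on 67 stitches.

Stitches: 77 × 16/14 = 88.00 → 88.
Rows: 138 × 23/25 = 126.96 → 127.
contrast-panel cast-on: 59 × 16/14 = 67.43 → 67.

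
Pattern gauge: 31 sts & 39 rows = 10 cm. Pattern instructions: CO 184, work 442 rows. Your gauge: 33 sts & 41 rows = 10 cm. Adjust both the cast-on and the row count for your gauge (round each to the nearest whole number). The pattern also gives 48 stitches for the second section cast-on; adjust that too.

Cast on 196 stitches; work 465 rows; second section cast-on 51 stitches.

Stitches: 184 × 33/31 = 195.87 → 196.
Rows: 442 × 41/39 = 464.67 → 465.
second section cast-on: 48 × 33/31 = 51.10 → 51.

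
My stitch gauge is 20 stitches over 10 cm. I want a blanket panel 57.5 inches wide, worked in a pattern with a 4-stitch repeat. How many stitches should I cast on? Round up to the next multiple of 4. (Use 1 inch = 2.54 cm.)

296 stitches.

57.5 in = 57.5 × 2.54 = 146.05 cm.
20 / 10 = 2 sts/cm.
146.05 × 2 = 292.10 sts.
→ 296.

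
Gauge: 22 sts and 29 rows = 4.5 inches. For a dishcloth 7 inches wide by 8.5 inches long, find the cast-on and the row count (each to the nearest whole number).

Stitch gauge = 22/4.5 = 4.889 sts/in; 7 × 4.889 = 34.22 → 34 sts.
Row gauge = 29/4.5 = 6.444 rows/in; 8.5 × 6.444 = 54.78 → 55 rows.

Cast on 34 stitches and work 55 rows.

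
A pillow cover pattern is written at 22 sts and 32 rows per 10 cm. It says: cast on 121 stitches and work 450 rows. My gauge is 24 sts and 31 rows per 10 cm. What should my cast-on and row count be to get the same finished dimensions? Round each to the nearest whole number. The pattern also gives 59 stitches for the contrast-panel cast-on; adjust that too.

Cast on 132 stitches; work 436 rows; contrast-panel cast-on 64 stitches.

Stitches: 121 × 24/22 = 132.00 → 132.
Rows: 450 × 31/32 = 435.94 → 436.
contrast-panel cast-on: 59 × 24/22 = 64.36 → 64.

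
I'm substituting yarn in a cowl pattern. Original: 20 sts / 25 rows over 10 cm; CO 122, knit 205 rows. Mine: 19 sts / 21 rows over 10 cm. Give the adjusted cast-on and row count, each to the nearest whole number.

Cast on 116 stitches; work 172 rows.

Stitches: 122 × 19/20 = 115.90 → 116.
Rows: 205 × 21/25 = 172.20 → 172.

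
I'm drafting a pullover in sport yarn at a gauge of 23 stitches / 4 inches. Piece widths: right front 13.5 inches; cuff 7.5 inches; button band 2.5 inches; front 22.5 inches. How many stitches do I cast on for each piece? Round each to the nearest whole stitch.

right front 78; cuff 43; button band 14; front 129.

Rate = 23/4 = 5.75 sts per in.
right front: 13.5 × 5.75 = 77.62 → 78.
cuff: 7.5 × 5.75 = 43.12 → 43.
button band: 2.5 × 5.75 = 14.38 → 14.
front: 22.5 × 5.75 = 129.38 → 129.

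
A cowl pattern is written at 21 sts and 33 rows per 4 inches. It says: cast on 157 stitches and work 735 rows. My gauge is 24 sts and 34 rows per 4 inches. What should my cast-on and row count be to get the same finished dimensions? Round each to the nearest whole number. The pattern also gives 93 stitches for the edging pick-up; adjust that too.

Cast on 179 stitches; work 757 rows; edging pick-up 106 stitches.

Stitches: 157 × 24/21 = 179.43 → 179.
Rows: 735 × 34/33 = 757.27 → 757.
edging pick-up: 93 × 24/21 = 106.29 → 106.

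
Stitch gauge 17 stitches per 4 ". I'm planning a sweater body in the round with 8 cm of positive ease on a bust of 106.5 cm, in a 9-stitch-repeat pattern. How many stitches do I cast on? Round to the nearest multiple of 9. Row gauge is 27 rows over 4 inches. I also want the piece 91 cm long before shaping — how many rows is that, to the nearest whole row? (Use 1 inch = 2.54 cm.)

Finished = 106.5 + 8 = 114.5 cm.
114.5 cm × 1/2.54 = 45.08 inches.
17/4 = 4.25 sts per in; 45.08 × 4.25 = 191.58 sts.
Nearest multiple of 9 → 189.
91 cm = 35.83 inches; × 6.75 = 241.83 → 242 rows.

Cast on 189 stitches; work 242 rows.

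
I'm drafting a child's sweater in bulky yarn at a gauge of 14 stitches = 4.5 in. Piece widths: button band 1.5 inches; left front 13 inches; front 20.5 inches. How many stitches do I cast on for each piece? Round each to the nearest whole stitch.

button band 5; left front 40; front 64.

Rate = 14/4.5 = 3.111 sts per in.
button band: 1.5 × 3.111 = 4.67 → 5.
left front: 13 × 3.111 = 40.44 → 40.
front: 20.5 × 3.111 = 63.78 → 64.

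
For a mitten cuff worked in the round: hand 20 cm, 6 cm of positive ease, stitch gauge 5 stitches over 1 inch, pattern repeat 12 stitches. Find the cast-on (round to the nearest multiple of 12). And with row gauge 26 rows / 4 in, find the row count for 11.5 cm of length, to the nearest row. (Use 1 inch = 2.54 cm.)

Cast on 48 stitches; work 29 rows.

Finished = 20 + 6 = 26 cm.
26 cm × 1/2.54 = 10.24 inches.
5/1 = 5 sts per in; 10.24 × 5 = 51.18 sts.
Nearest multiple of 12 → 48.
11.5 cm = 4.53 inches; × 6.5 = 29.43 → 29 rows.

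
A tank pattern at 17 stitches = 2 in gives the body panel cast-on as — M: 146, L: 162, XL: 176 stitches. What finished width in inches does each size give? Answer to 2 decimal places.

M 17.18 inches; L 19.06 inches; XL 20.71 inches.

17/2 = 8.5 sts per in.
M: 146 / 8.5 = 17.176 → 17.18 in.
L: 162 / 8.5 = 19.059 → 19.06 in.
XL: 176 / 8.5 = 20.706 → 20.71 in.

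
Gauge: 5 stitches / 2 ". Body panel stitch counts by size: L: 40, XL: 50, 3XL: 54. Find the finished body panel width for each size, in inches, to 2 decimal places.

5/2 = 2.5 sts per in.
L: 40 / 2.5 = 16.000 → 16.00 in.
XL: 50 / 2.5 = 20.000 → 20.00 in.
3XL: 54 / 2.5 = 21.600 → 21.60 in.

L 16.00 inches; XL 20.00 inches; 3XL 21.60 inches.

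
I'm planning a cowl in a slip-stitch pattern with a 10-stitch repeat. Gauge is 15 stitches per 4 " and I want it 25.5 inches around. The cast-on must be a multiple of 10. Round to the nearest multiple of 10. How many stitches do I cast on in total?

100 stitches.

15 / 4 = 3.75 sts per inch.
25.5 × 3.75 = 95.62 sts.
Nearest multiple of 10: 100.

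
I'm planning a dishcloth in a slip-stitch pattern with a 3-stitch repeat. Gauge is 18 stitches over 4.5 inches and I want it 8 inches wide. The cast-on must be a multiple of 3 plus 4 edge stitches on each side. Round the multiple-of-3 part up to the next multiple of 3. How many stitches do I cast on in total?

CO 32 sts.

18 / 4.5 = 4 sts per inch.
8 × 4 = 32.00 sts.
Less 8 edge sts → 24.00 for the repeat.
Next multiple of 3: 24.
Add back 8 edge sts → 32.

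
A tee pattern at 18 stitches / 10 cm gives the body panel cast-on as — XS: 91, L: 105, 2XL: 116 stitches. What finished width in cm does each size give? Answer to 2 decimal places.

XS 50.56 cm; L 58.33 cm; 2XL 64.44 cm.

18/10 = 1.8 sts per cm.
XS: 91 / 1.8 = 50.556 → 50.56 cm.
L: 105 / 1.8 = 58.333 → 58.33 cm.
2XL: 116 / 1.8 = 64.444 → 64.44 cm.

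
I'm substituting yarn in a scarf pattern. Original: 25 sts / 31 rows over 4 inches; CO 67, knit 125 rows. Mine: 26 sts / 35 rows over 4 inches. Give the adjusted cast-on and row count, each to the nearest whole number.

Stitches: 67 × 26/25 = 69.68 → 70.
Rows: 125 × 35/31 = 141.13 → 141.

Cast on 70 stitches; work 141 rows.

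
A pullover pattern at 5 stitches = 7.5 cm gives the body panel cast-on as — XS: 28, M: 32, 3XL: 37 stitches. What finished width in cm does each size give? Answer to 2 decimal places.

5/7.5 = 0.667 sts per cm.
XS: 28 / 0.667 = 42.000 → 42.00 cm.
M: 32 / 0.667 = 48.000 → 48.00 cm.
3XL: 37 / 0.667 = 55.500 → 55.50 cm.

XS 42.00 cm; M 48.00 cm; 3XL 55.50 cm.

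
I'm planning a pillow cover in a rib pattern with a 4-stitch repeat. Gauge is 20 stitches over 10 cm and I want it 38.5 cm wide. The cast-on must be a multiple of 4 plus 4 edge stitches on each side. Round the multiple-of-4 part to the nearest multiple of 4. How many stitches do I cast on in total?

76 stitches.

20 / 10 = 2 sts per cm.
38.5 × 2 = 77.00 sts.
Less 8 edge sts → 69.00 for the repeat.
Nearest multiple of 4: 68.
Add back 8 edge sts → 76.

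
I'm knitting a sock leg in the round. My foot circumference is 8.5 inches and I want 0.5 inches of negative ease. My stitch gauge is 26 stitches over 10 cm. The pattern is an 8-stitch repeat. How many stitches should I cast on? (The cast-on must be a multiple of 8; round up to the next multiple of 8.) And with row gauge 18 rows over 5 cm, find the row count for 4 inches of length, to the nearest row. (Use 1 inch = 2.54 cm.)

Cast on 56 stitches; work 37 rows.

Finished = 8.5 − 0.5 = 8 inches.
8 inches × 2.54 = 20.32 cm.
26/10 = 2.6 sts per cm; 20.32 × 2.6 = 52.83 sts.
Next multiple of 8 → 56.
4 inches = 10.16 cm; × 3.6 = 36.58 → 37 rows.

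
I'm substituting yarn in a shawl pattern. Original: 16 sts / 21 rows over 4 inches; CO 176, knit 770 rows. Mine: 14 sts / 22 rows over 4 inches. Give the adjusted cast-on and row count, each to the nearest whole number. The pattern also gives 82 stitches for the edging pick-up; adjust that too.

Cast on 154 stitches; work 807 rows; edging pick-up 72 stitches.

Stitches: 176 × 14/16 = 154.00 → 154.
Rows: 770 × 22/21 = 806.67 → 807.
edging pick-up: 82 × 14/16 = 71.75 → 72.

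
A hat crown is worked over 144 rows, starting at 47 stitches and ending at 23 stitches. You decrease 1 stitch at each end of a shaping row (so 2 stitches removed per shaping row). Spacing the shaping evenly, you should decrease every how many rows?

Stitches to remove: |23 − 47| = 24.
Shaping rows needed: 24 / 2 = 12.
144 rows / 12 = every 12 rows.

Decrease every 12th row.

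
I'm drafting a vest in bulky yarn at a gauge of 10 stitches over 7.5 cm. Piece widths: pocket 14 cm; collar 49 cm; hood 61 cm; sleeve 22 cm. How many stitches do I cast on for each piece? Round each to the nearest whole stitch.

Rate = 10/7.5 = 1.333 sts per cm.
pocket: 14 × 1.333 = 18.67 → 19.
collar: 49 × 1.333 = 65.33 → 65.
hood: 61 × 1.333 = 81.33 → 81.
sleeve: 22 × 1.333 = 29.33 → 29.

pocket 19; collar 65; hood 81; sleeve 29.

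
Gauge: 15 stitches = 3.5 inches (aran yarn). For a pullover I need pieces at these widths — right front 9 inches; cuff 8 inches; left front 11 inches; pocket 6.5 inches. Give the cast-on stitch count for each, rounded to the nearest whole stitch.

right front 39; cuff 34; left front 47; pocket 28.

Rate = 15/3.5 = 4.286 sts per in.
right front: 9 × 4.286 = 38.57 → 39.
cuff: 8 × 4.286 = 34.29 → 34.
left front: 11 × 4.286 = 47.14 → 47.
pocket: 6.5 × 4.286 = 27.86 → 28.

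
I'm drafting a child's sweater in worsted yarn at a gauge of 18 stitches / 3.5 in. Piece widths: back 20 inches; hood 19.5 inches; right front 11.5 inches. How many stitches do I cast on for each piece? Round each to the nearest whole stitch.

Rate = 18/3.5 = 5.143 sts per in.
back: 20 × 5.143 = 102.86 → 103.
hood: 19.5 × 5.143 = 100.29 → 100.
right front: 11.5 × 5.143 = 59.14 → 59.

back 103; hood 100; right front 59.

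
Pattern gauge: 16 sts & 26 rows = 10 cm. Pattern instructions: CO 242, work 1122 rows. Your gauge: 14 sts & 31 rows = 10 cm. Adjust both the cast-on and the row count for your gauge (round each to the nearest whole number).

Cast on 212 stitches; work 1338 rows.

Stitches: 242 × 14/16 = 211.75 → 212.
Rows: 1122 × 31/26 = 1337.77 → 1338.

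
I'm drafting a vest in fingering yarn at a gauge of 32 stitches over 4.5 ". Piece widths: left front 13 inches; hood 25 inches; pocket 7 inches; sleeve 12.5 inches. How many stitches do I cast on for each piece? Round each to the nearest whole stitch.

left front 92; hood 178; pocket 50; sleeve 89.

Rate = 32/4.5 = 7.111 sts per in.
left front: 13 × 7.111 = 92.44 → 92.
hood: 25 × 7.111 = 177.78 → 178.
pocket: 7 × 7.111 = 49.78 → 50.
sleeve: 12.5 × 7.111 = 88.89 → 89.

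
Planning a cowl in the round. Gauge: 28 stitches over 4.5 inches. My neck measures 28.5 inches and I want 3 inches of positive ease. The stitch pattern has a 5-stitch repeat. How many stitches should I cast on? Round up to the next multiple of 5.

Finished = 28.5 + 3 = 31.5 inches.
28 / 4.5 = 6.222 sts/in.
31.5 × 6.222 = 196.00 sts.
Next multiple of 5: 200.

Cast on 200 stitches.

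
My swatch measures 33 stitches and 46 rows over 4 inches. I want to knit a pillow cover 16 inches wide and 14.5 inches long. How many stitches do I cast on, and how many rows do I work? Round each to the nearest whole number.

Stitch gauge = 33/4 = 8.25 sts/in; 16 × 8.25 = 132.00 → 132 sts.
Row gauge = 46/4 = 11.5 rows/in; 14.5 × 11.5 = 166.75 → 167 rows.

Cast on 132 stitches and work 167 rows.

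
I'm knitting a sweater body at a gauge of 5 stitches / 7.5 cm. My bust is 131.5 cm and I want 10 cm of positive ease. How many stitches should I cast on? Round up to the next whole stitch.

Finished = 131.5 + 10 = 141.5 cm.
5 / 7.5 = 0.667 sts per cm.
141.50 × 0.667 = 94.33 sts.
→ 95 sts.

CO 95 sts.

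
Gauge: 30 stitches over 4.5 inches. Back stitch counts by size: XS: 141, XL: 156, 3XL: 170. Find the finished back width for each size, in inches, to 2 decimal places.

30/4.5 = 6.667 sts per in.
XS: 141 / 6.667 = 21.150 → 21.15 in.
XL: 156 / 6.667 = 23.400 → 23.40 in.
3XL: 170 / 6.667 = 25.500 → 25.50 in.

XS 21.15 inches; XL 23.40 inches; 3XL 25.50 inches.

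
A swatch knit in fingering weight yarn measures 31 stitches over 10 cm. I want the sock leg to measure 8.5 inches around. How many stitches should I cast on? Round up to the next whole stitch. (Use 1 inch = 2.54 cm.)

8.5 in = 21.59 cm.
31 stitches / 10 cm = 3.1 stitches per cm.
21.59 × 3.1 = 66.93 stitches.
Round up → 67.

67 stitches.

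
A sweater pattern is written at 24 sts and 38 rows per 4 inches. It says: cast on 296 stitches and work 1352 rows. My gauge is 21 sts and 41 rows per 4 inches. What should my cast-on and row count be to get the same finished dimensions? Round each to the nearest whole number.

Cast on 259 stitches; work 1459 rows.

Stitches: 296 × 21/24 = 259.00 → 259.
Rows: 1352 × 41/38 = 1458.74 → 1459.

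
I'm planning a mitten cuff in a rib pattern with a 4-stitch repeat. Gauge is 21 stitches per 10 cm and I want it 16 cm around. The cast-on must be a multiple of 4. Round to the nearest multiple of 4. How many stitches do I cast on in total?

Cast on 32 stitches.

21 / 10 = 2.1 sts per cm.
16 × 2.1 = 33.60 sts.
Nearest multiple of 4: 32.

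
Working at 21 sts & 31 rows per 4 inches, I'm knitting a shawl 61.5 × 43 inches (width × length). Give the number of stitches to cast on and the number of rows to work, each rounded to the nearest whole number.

Cast on 323 stitches and work 333 rows.

Stitch gauge = 21/4 = 5.25 sts/in; 61.5 × 5.25 = 322.88 → 323 sts.
Row gauge = 31/4 = 7.75 rows/in; 43 × 7.75 = 333.25 → 333 rows.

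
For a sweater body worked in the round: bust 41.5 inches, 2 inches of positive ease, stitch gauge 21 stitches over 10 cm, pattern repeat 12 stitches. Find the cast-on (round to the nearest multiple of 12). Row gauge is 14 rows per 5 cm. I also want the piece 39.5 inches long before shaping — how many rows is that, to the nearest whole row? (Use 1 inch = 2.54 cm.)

Finished = 41.5 + 2 = 43.5 inches.
43.5 inches × 2.54 = 110.49 cm.
21/10 = 2.1 sts per cm; 110.49 × 2.1 = 232.03 sts.
Nearest multiple of 12 → 228.
39.5 inches = 100.33 cm; × 2.8 = 280.92 → 281 rows.

Cast on 228 stitches; work 281 rows.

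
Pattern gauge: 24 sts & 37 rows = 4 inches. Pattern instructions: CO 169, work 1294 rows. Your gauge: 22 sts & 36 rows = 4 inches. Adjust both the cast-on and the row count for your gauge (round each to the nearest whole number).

Cast on 155 stitches; work 1259 rows.

Stitches: 169 × 22/24 = 154.92 → 155.
Rows: 1294 × 36/37 = 1259.03 → 1259.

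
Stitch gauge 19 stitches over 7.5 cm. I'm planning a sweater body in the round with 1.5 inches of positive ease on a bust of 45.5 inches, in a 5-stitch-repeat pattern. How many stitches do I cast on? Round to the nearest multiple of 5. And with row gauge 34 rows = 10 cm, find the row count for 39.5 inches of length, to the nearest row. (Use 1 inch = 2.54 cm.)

Finished = 45.5 + 1.5 = 47 inches.
47 inches × 2.54 = 119.38 cm.
19/7.5 = 2.533 sts per cm; 119.38 × 2.533 = 302.43 sts.
Nearest multiple of 5 → 300.
39.5 inches = 100.33 cm; × 3.4 = 341.12 → 341 rows.

Cast on 300 stitches; work 341 rows.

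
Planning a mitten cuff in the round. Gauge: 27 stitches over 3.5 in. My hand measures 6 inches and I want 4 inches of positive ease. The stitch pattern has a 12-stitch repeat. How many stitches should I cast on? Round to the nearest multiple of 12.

Finished = 6 + 4 = 10 inches.
27 / 3.5 = 7.714 sts/in.
10 × 7.714 = 77.14 sts.
Nearest multiple of 12: 72.

72 stitches.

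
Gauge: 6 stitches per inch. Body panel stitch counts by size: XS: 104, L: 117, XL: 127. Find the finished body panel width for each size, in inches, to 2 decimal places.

XS 17.33 inches; L 19.50 inches; XL 21.17 inches.

6/1 = 6 sts per in.
XS: 104 / 6 = 17.333 → 17.33 in.
L: 117 / 6 = 19.500 → 19.50 in.
XL: 127 / 6 = 21.167 → 21.17 in.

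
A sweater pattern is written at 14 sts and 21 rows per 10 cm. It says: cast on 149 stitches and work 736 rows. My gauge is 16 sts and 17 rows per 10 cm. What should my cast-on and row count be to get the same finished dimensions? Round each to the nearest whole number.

Cast on 170 stitches; work 596 rows.

Stitches: 149 × 16/14 = 170.29 → 170.
Rows: 736 × 17/21 = 595.81 → 596.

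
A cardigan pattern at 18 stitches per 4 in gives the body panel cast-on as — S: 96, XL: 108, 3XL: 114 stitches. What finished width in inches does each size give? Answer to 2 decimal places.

18/4 = 4.5 sts per in.
S: 96 / 4.5 = 21.333 → 21.33 in.
XL: 108 / 4.5 = 24.000 → 24.00 in.
3XL: 114 / 4.5 = 25.333 → 25.33 in.

S 21.33 inches; XL 24.00 inches; 3XL 25.33 inches.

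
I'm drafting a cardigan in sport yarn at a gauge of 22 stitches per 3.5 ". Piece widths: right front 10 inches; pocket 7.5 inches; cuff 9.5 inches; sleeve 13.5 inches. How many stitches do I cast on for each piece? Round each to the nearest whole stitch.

right front 63; pocket 47; cuff 60; sleeve 85.

Rate = 22/3.5 = 6.286 sts per in.
right front: 10 × 6.286 = 62.86 → 63.
pocket: 7.5 × 6.286 = 47.14 → 47.
cuff: 9.5 × 6.286 = 59.71 → 60.
sleeve: 13.5 × 6.286 = 84.86 → 85.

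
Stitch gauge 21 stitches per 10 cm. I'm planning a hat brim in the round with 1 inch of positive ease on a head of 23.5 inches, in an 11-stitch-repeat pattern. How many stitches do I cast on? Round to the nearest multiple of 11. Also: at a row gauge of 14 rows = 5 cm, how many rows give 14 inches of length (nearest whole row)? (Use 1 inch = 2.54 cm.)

Cast on 132 stitches; work 100 rows.

Finished = 23.5 + 1 = 24.5 inches.
24.5 inches × 2.54 = 62.23 cm.
21/10 = 2.1 sts per cm; 62.23 × 2.1 = 130.68 sts.
Nearest multiple of 11 → 132.
14 inches = 35.56 cm; × 2.8 = 99.57 → 100 rows.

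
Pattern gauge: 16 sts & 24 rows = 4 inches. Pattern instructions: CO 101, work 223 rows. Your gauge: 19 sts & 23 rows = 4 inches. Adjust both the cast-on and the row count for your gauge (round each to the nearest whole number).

Stitches: 101 × 19/16 = 119.94 → 120.
Rows: 223 × 23/24 = 213.71 → 214.

Cast on 120 stitches; work 214 rows.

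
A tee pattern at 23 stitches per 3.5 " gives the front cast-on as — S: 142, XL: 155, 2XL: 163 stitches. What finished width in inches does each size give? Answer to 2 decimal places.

23/3.5 = 6.571 sts per in.
S: 142 / 6.571 = 21.609 → 21.61 in.
XL: 155 / 6.571 = 23.587 → 23.59 in.
2XL: 163 / 6.571 = 24.804 → 24.80 in.

S 21.61 inches; XL 23.59 inches; 2XL 24.80 inches.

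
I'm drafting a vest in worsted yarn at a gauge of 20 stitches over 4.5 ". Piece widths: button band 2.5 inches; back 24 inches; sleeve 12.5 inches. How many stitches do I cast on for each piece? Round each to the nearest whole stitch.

button band 11; back 107; sleeve 56.

Rate = 20/4.5 = 4.444 sts per in.
button band: 2.5 × 4.444 = 11.11 → 11.
back: 24 × 4.444 = 106.67 → 107.
sleeve: 12.5 × 4.444 = 55.56 → 56.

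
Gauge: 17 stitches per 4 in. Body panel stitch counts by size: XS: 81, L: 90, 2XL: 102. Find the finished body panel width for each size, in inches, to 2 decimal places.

XS 19.06 inches; L 21.18 inches; 2XL 24.00 inches.

17/4 = 4.25 sts per in.
XS: 81 / 4.25 = 19.059 → 19.06 in.
L: 90 / 4.25 = 21.176 → 21.18 in.
2XL: 102 / 4.25 = 24.000 → 24.00 in.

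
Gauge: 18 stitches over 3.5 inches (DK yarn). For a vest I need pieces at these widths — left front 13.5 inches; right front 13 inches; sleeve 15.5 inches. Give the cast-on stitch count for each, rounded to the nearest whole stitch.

Rate = 18/3.5 = 5.143 sts per in.
left front: 13.5 × 5.143 = 69.43 → 69.
right front: 13 × 5.143 = 66.86 → 67.
sleeve: 15.5 × 5.143 = 79.71 → 80.

left front 69; right front 67; sleeve 80.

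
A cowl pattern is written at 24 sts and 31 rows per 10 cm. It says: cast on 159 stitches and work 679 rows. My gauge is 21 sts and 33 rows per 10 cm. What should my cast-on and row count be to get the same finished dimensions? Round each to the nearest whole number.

Stitches: 159 × 21/24 = 139.12 → 139.
Rows: 679 × 33/31 = 722.81 → 723.

Cast on 139 stitches; work 723 rows.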